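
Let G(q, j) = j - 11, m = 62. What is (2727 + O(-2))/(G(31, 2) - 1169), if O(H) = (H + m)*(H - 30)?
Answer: -807/1178 ≈ -0.68506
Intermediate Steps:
O(H) = (-30 + H)*(62 + H) (O(H) = (H + 62)*(H - 30) = (62 + H)*(-30 + H) = (-30 + H)*(62 + H))
G(q, j) = -11 + j
(2727 + O(-2))/(G(31, 2) - 1169) = (2727 + (-1860 + (-2)² + 32*(-2)))/((-11 + 2) - 1169) = (2727 + (-1860 + 4 - 64))/(-9 - 1169) = (2727 - 1920)/(-1178) = 807*(-1/1178) = -807/1178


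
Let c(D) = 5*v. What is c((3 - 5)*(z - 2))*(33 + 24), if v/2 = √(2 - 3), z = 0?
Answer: 570*I ≈ 570.0*I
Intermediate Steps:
v = 2*I (v = 2*√(2 - 3) = 2*√(-1) = 2*I ≈ 2.0*I)
c(D) = 10*I (c(D) = 5*(2*I) = 10*I)
c((3 - 5)*(z - 2))*(33 + 24) = (10*I)*(33 + 24) = (10*I)*57 = 570*I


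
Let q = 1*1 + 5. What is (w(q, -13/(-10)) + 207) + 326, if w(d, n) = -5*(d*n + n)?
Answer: 975/2 ≈ 487.50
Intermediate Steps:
q = 6 (q = 1 + 5 = 6)
w(d, n) = -5*n - 5*d*n (w(d, n) = -5*(n + d*n) = -5*n - 5*d*n)
(w(q, -13/(-10)) + 207) + 326 = (-5*(-13/(-10))*(1 + 6) + 207) + 326 = (-5*(-13*(-⅒))*7 + 207) + 326 = (-5*13/10*7 + 207) + 326 = (-91/2 + 207) + 326 = 323/2 + 326 = 975/2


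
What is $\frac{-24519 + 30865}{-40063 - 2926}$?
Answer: $- \frac{6346}{42989} \approx -0.14762$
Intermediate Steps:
$\frac{-24519 + 30865}{-40063 - 2926} = \frac{6346}{-40063 + \left(-19652 + 16726\right)} = \frac{6346}{-40063 - 2926} = \frac{6346}{-42989} = 6346 \left(- \frac{1}{42989}\right) = - \frac{6346}{42989}$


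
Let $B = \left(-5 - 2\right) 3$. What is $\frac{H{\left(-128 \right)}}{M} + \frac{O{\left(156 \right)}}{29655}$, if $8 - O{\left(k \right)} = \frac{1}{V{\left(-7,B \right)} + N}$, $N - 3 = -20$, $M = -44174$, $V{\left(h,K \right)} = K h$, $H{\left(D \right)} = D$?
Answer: $\frac{20744461}{6549899850} \approx 0.0031671$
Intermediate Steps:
$B = -21$ ($B = \left(-7\right) 3 = -21$)
$N = -17$ ($N = 3 - 20 = -17$)
$O{\left(k \right)} = \frac{1039}{130}$ ($O{\left(k \right)} = 8 - \frac{1}{\left(-21\right) \left(-7\right) - 17} = 8 - \frac{1}{147 - 17} = 8 - \frac{1}{130} = \frac{1039}{130}$)
$\frac{H{\left(-128 \right)}}{M} + \frac{O{\left(156 \right)}}{29655} = - \frac{128}{-44174} + \frac{1039}{130 \cdot 29655} = \left(-128\right) \left(- \frac{1}{44174}\right) + \frac{1039}{130} \cdot \frac{1}{29655} = \frac{64}{22087} + \frac{1039}{3855150} = \frac{20744461}{6549899850}$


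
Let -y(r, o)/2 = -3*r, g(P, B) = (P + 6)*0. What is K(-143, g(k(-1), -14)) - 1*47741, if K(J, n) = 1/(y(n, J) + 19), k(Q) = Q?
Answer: -907078/19 ≈ -47741.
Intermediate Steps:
g(P, B) = 0 (g(P, B) = (6 + P)*0 = 0)
y(r, o) = 6*r (y(r, o) = -(-6)*r = 6*r)
K(J, n) = 1/(19 + 6*n) (K(J, n) = 1/(6*n + 19) = 1/(19 + 6*n))
K(-143, g(k(-1), -14)) - 1*47741 = 1/(19 + 6*0) - 1*47741 = 1/(19 + 0) - 47741 = 1/19 - 47741 = -907078/19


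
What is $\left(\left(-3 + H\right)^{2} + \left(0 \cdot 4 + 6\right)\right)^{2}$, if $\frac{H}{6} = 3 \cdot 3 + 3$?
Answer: $22724289$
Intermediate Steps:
$H = 72$ ($H = 6 \left(3 \cdot 3 + 3\right) = 6 \left(9 + 3\right) = 6 \cdot 12 = 72$)
$\left(\left(-3 + H\right)^{2} + \left(0 \cdot 4 + 6\right)\right)^{2} = \left(\left(-3 + 72\right)^{2} + \left(0 \cdot 4 + 6\right)\right)^{2} = \left(69^{2} + \left(0 + 6\right)\right)^{2} = \left(4761 + 6\right)^{2} = 4767^{2} = 22724289$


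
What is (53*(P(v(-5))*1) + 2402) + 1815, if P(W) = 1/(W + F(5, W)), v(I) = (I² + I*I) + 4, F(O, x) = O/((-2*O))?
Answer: 451325/107 ≈ 4218.0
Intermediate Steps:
F(O, x) = -½ (F(O, x) = O*(-1/(2*O)) = -½)
v(I) = 4 + 2*I² (v(I) = (I² + I²) + 4 = 2*I² + 4 = 4 + 2*I²)
P(W) = 1/(-½ + W) (P(W) = 1/(W - ½) = 1/(-½ + W))
(53*(P(v(-5))*1) + 2402) + 1815 = (53*((2/(-1 + 2*(4 + 2*(-5)²)))*1) + 2402) + 1815 = (53*((2/(-1 + 2*(4 + 2*25)))*1) + 2402) + 1815 = (53*((2/(-1 + 2*(4 + 50)))*1) + 2402) + 1815 = (53*((2/(-1 + 2*54))*1) + 2402) + 1815 = (53*((2/(-1 + 108))*1) + 2402) + 1815 = (53*((2/107)*1) + 2402) + 1815 = (53*(2/107) + 2402) + 1815 = (106/107 + 2402) + 1815 = 257120/107 + 1815 = 451325/107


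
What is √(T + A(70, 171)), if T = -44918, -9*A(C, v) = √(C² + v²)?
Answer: √(-404262 - √34141)/3 ≈ 211.99*I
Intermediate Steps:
A(C, v) = -√(C² + v²)/9
√(T + A(70, 171)) = √(-44918 - √(70² + 171²)/9) = √(-44918 - √(4900 + 29241)/9) = √(-44918 - √34141/9)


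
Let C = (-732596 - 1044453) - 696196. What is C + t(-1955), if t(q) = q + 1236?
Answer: -2473964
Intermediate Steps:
t(q) = 1236 + q
C = -2473245 (C = -1777049 - 696196 = -2473245)
C + t(-1955) = -2473245 + (1236 - 1955) = -2473245 - 719 = -2473964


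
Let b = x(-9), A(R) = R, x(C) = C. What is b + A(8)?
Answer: -1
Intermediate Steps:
b = -9
b + A(8) = -9 + 8 = -1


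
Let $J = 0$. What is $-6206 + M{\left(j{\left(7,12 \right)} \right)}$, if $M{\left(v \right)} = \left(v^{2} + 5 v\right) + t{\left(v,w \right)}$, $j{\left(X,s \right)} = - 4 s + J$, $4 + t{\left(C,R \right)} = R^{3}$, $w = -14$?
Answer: $-6890$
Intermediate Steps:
$t{\left(C,R \right)} = -4 + R^{3}$
$j{\left(X,s \right)} = - 4 s$ ($j{\left(X,s \right)} = - 4 s + 0 = - 4 s$)
$M{\left(v \right)} = -2748 + v^{2} + 5 v$ ($M{\left(v \right)} = \left(v^{2} + 5 v\right) + \left(-4 + \left(-14\right)^{3}\right) = \left(v^{2} + 5 v\right) - 2748 = -2748 + v^{2} + 5 v$)
$-6206 + M{\left(j{\left(7,12 \right)} \right)} = -6206 + \left(-2748 + \left(\left(-4\right) 12\right)^{2} + 5 \left(\left(-4\right) 12\right)\right) = -6206 + \left(-2748 + \left(-48\right)^{2} + 5 \left(-48\right)\right) = -6206 - 684 = -6890$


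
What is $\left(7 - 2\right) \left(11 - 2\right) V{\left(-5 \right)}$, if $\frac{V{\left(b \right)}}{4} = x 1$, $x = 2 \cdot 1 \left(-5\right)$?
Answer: $-1800$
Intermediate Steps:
$x = -10$ ($x = 2 \left(-5\right) = -10$)
$V{\left(b \right)} = -40$ ($V{\left(b \right)} = 4 \left(\left(-10\right) 1\right) = 4 \left(-10\right) = -40$)
$\left(7 - 2\right) \left(11 - 2\right) V{\left(-5 \right)} = \left(7 - 2\right) \left(11 - 2\right) \left(-40\right) = 5 \cdot 9 \left(-40\right) = 45 \left(-40\right) = -1800$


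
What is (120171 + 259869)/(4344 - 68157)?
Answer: -126680/21271 ≈ -5.9555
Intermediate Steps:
(120171 + 259869)/(4344 - 68157) = 380040/(-63813) = 380040*(-1/63813) = -126680/21271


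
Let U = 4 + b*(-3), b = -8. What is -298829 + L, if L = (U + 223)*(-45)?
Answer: -310124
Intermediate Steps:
U = 28 (U = 4 - 8*(-3) = 4 + 24 = 28)
L = -11295 (L = (28 + 223)*(-45) = 251*(-45) = -11295)
-298829 + L = -298829 - 11295 = -310124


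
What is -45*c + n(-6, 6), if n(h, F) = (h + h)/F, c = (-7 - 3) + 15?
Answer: -227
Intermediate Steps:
c = 5 (c = -10 + 15 = 5)
n(h, F) = 2*h/F (n(h, F) = (2*h)/F = 2*h/F)
-45*c + n(-6, 6) = -45*5 + 2*(-6)/6 = -225 + 2*(-6)*(⅙) = -225 - 2 = -227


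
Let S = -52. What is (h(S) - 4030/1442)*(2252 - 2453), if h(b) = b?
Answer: 7940907/721 ≈ 11014.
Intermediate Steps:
(h(S) - 4030/1442)*(2252 - 2453) = (-52 - 4030/1442)*(2252 - 2453) = (-52 - 4030*1/1442)*(-201) = (-52 - 2015/721)*(-201) = -39507/721*(-201) = 7940907/721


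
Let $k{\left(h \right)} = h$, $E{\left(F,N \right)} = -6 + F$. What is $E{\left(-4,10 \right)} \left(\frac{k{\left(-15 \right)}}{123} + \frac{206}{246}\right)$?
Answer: $- \frac{880}{123} \approx -7.1545$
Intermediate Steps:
$E{\left(-4,10 \right)} \left(\frac{k{\left(-15 \right)}}{123} + \frac{206}{246}\right) = \left(-6 - 4\right) \left(- \frac{15}{123} + \frac{206}{246}\right) = - 10 \left(\left(-15\right) \frac{1}{123} + 206 \cdot \frac{1}{246}\right) = - 10 \left(- \frac{5}{41} + \frac{103}{123}\right) = \left(-10\right) \frac{88}{123} = - \frac{880}{123}$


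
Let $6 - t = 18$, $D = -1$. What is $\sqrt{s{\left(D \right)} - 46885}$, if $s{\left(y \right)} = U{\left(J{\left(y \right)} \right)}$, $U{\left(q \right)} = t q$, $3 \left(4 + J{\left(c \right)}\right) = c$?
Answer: $i \sqrt{46833} \approx 216.41 i$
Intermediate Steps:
$J{\left(c \right)} = -4 + \frac{c}{3}$
$t = -12$ ($t = 6 - 18 = -12$)
$U{\left(q \right)} = - 12 q$
$s{\left(y \right)} = 48 - 4 y$ ($s{\left(y \right)} = - 12 \left(-4 + \frac{y}{3}\right) = 48 - 4 y$)
$\sqrt{s{\left(D \right)} - 46885} = \sqrt{\left(48 - -4\right) - 46885} = \sqrt{\left(48 + 4\right) - 46885} = \sqrt{52 - 46885} = \sqrt{-46833} = i \sqrt{46833}$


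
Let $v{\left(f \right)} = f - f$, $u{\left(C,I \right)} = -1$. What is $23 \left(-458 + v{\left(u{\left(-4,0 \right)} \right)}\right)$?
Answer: $-10534$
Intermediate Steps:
$v{\left(f \right)} = 0$
$23 \left(-458 + v{\left(u{\left(-4,0 \right)} \right)}\right) = 23 \left(-458 + 0\right) = 23 \left(-458\right) = -10534$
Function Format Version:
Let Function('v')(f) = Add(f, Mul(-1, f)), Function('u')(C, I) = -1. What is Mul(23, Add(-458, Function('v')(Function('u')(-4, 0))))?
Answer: -10534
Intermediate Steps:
Function('v')(f) = 0
Mul(23, Add(-458, Function('v')(Function('u')(-4, 0)))) = Mul(23, Add(-458, 0)) = Mul(23, -458) = -10534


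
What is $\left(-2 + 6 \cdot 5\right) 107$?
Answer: $2996$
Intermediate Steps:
$\left(-2 + 6 \cdot 5\right) 107 = \left(-2 + 30\right) 107 = 28 \cdot 107 = 2996$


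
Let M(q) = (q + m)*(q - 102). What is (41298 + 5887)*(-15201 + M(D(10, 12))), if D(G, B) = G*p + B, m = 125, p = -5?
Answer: -1291972485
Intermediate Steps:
D(G, B) = B - 5*G (D(G, B) = G*(-5) + B = -5*G + B = B - 5*G)
M(q) = (-102 + q)*(125 + q) (M(q) = (q + 125)*(q - 102) = (125 + q)*(-102 + q) = (-102 + q)*(125 + q))
(41298 + 5887)*(-15201 + M(D(10, 12))) = (41298 + 5887)*(-15201 + (-12750 + (12 - 5*10)² + 23*(12 - 5*10))) = 47185*(-15201 + (-12750 + (12 - 50)² + 23*(12 - 50))) = 47185*(-15201 + (-12750 + (-38)² + 23*(-38))) = 47185*(-15201 + (-12750 + 1444 - 874)) = 47185*(-15201 - 12180) = 47185*(-27381) = -1291972485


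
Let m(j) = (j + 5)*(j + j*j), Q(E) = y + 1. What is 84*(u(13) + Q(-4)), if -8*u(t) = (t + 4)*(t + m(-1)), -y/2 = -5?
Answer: -2793/2 ≈ -1396.5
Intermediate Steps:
y = 10 (y = -2*(-5) = 10)
Q(E) = 11 (Q(E) = 10 + 1 = 11)
m(j) = (5 + j)*(j + j**2)
u(t) = -t*(4 + t)/8 (u(t) = -(t + 4)*(t - (5 + (-1)**2 + 6*(-1)))/8 = -(4 + t)*(t - (5 + 1 - 6))/8 = -(4 + t)*(t - 1*0)/8 = -(4 + t)*(t + 0)/8 = -(4 + t)*t/8 = -t*(4 + t)/8)
84*(u(13) + Q(-4)) = 84*((1/8)*13*(-4 - 1*13) + 11) = 84*((1/8)*13*(-4 - 13) + 11) = 84*((1/8)*13*(-17) + 11) = 84*(-221/8 + 11) = 84*(-133/8) = -2793/2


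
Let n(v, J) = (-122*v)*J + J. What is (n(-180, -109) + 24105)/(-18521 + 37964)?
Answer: -2369644/19443 ≈ -121.88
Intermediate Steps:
n(v, J) = J - 122*J*v (n(v, J) = -122*J*v + J = J - 122*J*v)
(n(-180, -109) + 24105)/(-18521 + 37964) = (-109*(1 - 122*(-180)) + 24105)/(-18521 + 37964) = (-109*(1 + 21960) + 24105)/19443 = (-109*21961 + 24105)*(1/19443) = (-2393749 + 24105)*(1/19443) = -2369644*1/19443 = -2369644/19443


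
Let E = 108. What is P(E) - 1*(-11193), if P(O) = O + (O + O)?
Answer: 11517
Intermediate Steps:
P(O) = 3*O (P(O) = O + 2*O = 3*O)
P(E) - 1*(-11193) = 3*108 - 1*(-11193) = 324 + 11193 = 11517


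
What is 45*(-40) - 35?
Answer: -1835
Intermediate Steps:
45*(-40) - 35 = -1800 - 35 = -1835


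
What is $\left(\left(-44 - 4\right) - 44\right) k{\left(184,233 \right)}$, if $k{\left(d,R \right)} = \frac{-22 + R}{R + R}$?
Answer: $- \frac{9706}{233} \approx -41.657$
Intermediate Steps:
$k{\left(d,R \right)} = \frac{-22 + R}{2 R}$
$\left(\left(-44 - 4\right) - 44\right) k{\left(184,233 \right)} = \left(\left(-44 - 4\right) - 44\right) \frac{-22 + 233}{2 \cdot 233} = \left(-48 - 44\right) \frac{1}{2} \cdot \frac{1}{233} \cdot 211 = \left(-92\right) \frac{211}{466} = - \frac{9706}{233}$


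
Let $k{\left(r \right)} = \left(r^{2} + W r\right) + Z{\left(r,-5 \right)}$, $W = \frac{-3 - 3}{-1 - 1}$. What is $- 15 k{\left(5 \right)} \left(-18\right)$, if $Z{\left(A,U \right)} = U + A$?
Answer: $10800$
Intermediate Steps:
$Z{\left(A,U \right)} = A + U$
$W = 3$ ($W = - \frac{6}{-2} = \left(-6\right) \left(- \frac{1}{2}\right) = 3$)
$k{\left(r \right)} = -5 + r^{2} + 4 r$ ($k{\left(r \right)} = \left(r^{2} + 3 r\right) + \left(r - 5\right) = \left(r^{2} + 3 r\right) + \left(-5 + r\right) = -5 + r^{2} + 4 r$)
$- 15 k{\left(5 \right)} \left(-18\right) = - 15 \left(-5 + 5^{2} + 4 \cdot 5\right) \left(-18\right) = - 15 \left(-5 + 25 + 20\right) \left(-18\right) = \left(-15\right) 40 \left(-18\right) = \left(-600\right) \left(-18\right) = 10800$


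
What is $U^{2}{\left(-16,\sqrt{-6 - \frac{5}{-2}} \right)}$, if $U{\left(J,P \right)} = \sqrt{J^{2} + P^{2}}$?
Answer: $\frac{505}{2} \approx 252.5$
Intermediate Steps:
$U^{2}{\left(-16,\sqrt{-6 - \frac{5}{-2}} \right)} = \left(\sqrt{\left(-16\right)^{2} + \left(\sqrt{-6 - \frac{5}{-2}}\right)^{2}}\right)^{2} = \left(\sqrt{256 + \left(\sqrt{-6 - - \frac{5}{2}}\right)^{2}}\right)^{2} = \left(\sqrt{256 + \left(\sqrt{-6 + \frac{5}{2}}\right)^{2}}\right)^{2} = \left(\sqrt{256 + \left(\sqrt{- \frac{7}{2}}\right)^{2}}\right)^{2} = \left(\sqrt{256 + \left(\frac{i \sqrt{14}}{2}\right)^{2}}\right)^{2} = \left(\sqrt{256 - \frac{7}{2}}\right)^{2} = \left(\sqrt{\frac{505}{2}}\right)^{2} = \left(\frac{\sqrt{1010}}{2}\right)^{2} = \frac{505}{2}$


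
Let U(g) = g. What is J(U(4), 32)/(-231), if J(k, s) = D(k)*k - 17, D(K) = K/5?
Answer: 23/385 ≈ 0.059740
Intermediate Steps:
D(K) = K/5 (D(K) = K*(⅕) = K/5)
J(k, s) = -17 + k²/5 (J(k, s) = (k/5)*k - 17 = k²/5 - 17 = -17 + k²/5)
J(U(4), 32)/(-231) = (-17 + (⅕)*4²)/(-231) = (-17 + (⅕)*16)*(-1/231) = (-17 + 16/5)*(-1/231) = -69/5*(-1/231) = 23/385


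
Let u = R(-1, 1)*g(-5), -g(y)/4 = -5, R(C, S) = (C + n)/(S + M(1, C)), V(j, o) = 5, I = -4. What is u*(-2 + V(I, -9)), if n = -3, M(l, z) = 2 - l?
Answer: -120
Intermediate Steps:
R(C, S) = (-3 + C)/(1 + S) (R(C, S) = (C - 3)/(S + (2 - 1*1)) = (-3 + C)/(S + (2 - 1)) = (-3 + C)/(S + 1) = (-3 + C)/(1 + S))
g(y) = 20 (g(y) = -4*(-5) = 20)
u = -40 (u = ((-3 - 1)/(1 + 1))*20 = (-4/2)*20 = ((½)*(-4))*20 = -2*20 = -40)
u*(-2 + V(I, -9)) = -40*(-2 + 5) = -40*3 = -120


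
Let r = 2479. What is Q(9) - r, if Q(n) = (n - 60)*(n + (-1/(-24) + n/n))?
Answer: -23929/8 ≈ -2991.1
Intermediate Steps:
Q(n) = (-60 + n)*(25/24 + n) (Q(n) = (-60 + n)*(n + (-1*(-1/24) + 1)) = (-60 + n)*(n + (1/24 + 1)) = (-60 + n)*(n + 25/24) = (-60 + n)*(25/24 + n))
Q(9) - r = (-125/2 + 9² - 1415/24*9) - 1*2479 = (-125/2 + 81 - 4245/8) - 2479 = -4097/8 - 2479 = -23929/8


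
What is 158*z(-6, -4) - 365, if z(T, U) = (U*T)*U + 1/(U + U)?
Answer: -62211/4 ≈ -15553.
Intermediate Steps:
z(T, U) = 1/(2*U) + T*U² (z(T, U) = (T*U)*U + 1/(2*U) = T*U² + 1/(2*U) = 1/(2*U) + T*U²)
158*z(-6, -4) - 365 = 158*((½ - 6*(-4)³)/(-4)) - 365 = 158*(-(½ - 6*(-64))/4) - 365 = 158*(-(½ + 384)/4) - 365 = 158*(-¼*769/2) - 365 = 158*(-769/8) - 365 = -60751/4 - 365 = -62211/4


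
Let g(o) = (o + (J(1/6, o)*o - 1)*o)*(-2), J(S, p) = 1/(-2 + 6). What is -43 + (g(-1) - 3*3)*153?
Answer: -2993/2 ≈ -1496.5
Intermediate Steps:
J(S, p) = ¼ (J(S, p) = 1/4 = ¼)
g(o) = -2*o - 2*o*(-1 + o/4) (g(o) = (o + (o/4 - 1)*o)*(-2) = (o + (-1 + o/4)*o)*(-2) = (o + o*(-1 + o/4))*(-2) = -2*o - 2*o*(-1 + o/4))
-43 + (g(-1) - 3*3)*153 = -43 + (-½*(-1)² - 3*3)*153 = -43 + (-½*1 - 9)*153 = -43 + (-½ - 9)*153 = -43 - 19/2*153 = -43 - 2907/2 = -2993/2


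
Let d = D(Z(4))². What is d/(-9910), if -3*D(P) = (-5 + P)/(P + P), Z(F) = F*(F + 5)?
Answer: -961/462360960 ≈ -2.0785e-6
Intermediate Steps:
Z(F) = F*(5 + F)
D(P) = -(-5 + P)/(6*P) (D(P) = -(-5 + P)/(3*(P + P)) = -(-5 + P)/(3*(2*P)) = -(-5 + P)*1/(2*P)/3 = -(-5 + P)/(6*P))
d = 961/46656 (d = ((5 - 4*(5 + 4))/(6*((4*(5 + 4)))))² = ((5 - 4*9)/(6*((4*9))))² = ((⅙)*(5 - 1*36)/36)² = ((⅙)*(1/36)*(5 - 36))² = ((⅙)*(1/36)*(-31))² = (-31/216)² = 961/46656 ≈ 0.020598)
d/(-9910) = (961/46656)/(-9910) = (961/46656)*(-1/9910) = -961/462360960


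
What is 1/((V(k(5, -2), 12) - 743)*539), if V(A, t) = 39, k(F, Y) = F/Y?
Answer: -1/379456 ≈ -2.6354e-6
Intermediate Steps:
1/((V(k(5, -2), 12) - 743)*539) = 1/((39 - 743)*539) = 1/(-704*539) = 1/(-379456) = -1/379456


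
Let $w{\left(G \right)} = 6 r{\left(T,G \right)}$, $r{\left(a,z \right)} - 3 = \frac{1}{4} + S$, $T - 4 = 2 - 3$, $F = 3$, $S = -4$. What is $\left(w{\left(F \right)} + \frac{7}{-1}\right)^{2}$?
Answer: $\frac{529}{4} \approx 132.25$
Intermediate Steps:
$T = 3$ ($T = 4 + \left(2 - 3\right) = 4 - 1 = 3$)
$r{\left(a,z \right)} = - \frac{3}{4}$ ($r{\left(a,z \right)} = 3 - \left(4 - \frac{1}{4}\right) = 3 + \left(\frac{1}{4} - 4\right) = 3 - \frac{15}{4} = - \frac{3}{4}$)
$w{\left(G \right)} = - \frac{9}{2}$ ($w{\left(G \right)} = 6 \left(- \frac{3}{4}\right) = - \frac{9}{2}$)
$\left(w{\left(F \right)} + \frac{7}{-1}\right)^{2} = \left(- \frac{9}{2} + \frac{7}{-1}\right)^{2} = \left(- \frac{9}{2} + 7 \left(-1\right)\right)^{2} = \left(- \frac{9}{2} - 7\right)^{2} = \left(- \frac{23}{2}\right)^{2} = \frac{529}{4}$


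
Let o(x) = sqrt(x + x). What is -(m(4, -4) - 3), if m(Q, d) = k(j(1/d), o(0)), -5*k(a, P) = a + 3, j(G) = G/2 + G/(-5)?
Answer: 717/200 ≈ 3.5850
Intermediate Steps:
j(G) = 3*G/10 (j(G) = G*(1/2) + G*(-1/5) = G/2 - G/5 = 3*G/10)
o(x) = sqrt(2)*sqrt(x) (o(x) = sqrt(2*x) = sqrt(2)*sqrt(x))
k(a, P) = -3/5 - a/5 (k(a, P) = -(a + 3)/5 = -(3 + a)/5 = -3/5 - a/5)
m(Q, d) = -3/5 - 3/(50*d)
-(m(4, -4) - 3) = -((3/50)*(-1 - 10*(-4))/(-4) - 3) = -((3/50)*(-1/4)*(-1 + 40) - 3) = -((3/50)*(-1/4)*39 - 3) = -(-117/200 - 3) = -1*(-717/200) = 717/200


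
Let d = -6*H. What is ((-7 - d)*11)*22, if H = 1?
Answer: -242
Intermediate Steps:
d = -6 (d = -6*1 = -6)
((-7 - d)*11)*22 = ((-7 - 1*(-6))*11)*22 = ((-7 + 6)*11)*22 = -1*11*22 = -11*22 = -242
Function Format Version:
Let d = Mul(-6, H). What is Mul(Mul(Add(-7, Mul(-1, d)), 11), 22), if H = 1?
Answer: -242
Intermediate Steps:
d = -6 (d = Mul(-6, 1) = -6)
Mul(Mul(Add(-7, Mul(-1, d)), 11), 22) = Mul(Mul(Add(-7, Mul(-1, -6)), 11), 22) = Mul(Mul(Add(-7, 6), 11), 22) = Mul(Mul(-1, 11), 22) = Mul(-11, 22) = -242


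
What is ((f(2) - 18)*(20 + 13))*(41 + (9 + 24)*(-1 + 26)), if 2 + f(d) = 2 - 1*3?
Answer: -600138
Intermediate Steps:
f(d) = -3 (f(d) = -2 + (2 - 1*3) = -2 + (2 - 3) = -2 - 1 = -3)
((f(2) - 18)*(20 + 13))*(41 + (9 + 24)*(-1 + 26)) = ((-3 - 18)*(20 + 13))*(41 + (9 + 24)*(-1 + 26)) = (-21*33)*(41 + 33*25) = -693*(41 + 825) = -693*866 = -600138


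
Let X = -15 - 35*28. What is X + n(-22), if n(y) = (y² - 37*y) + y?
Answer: 281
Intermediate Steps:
n(y) = y² - 36*y
X = -995 (X = -15 - 980 = -995)
X + n(-22) = -995 - 22*(-36 - 22) = -995 - 22*(-58) = -995 + 1276 = 281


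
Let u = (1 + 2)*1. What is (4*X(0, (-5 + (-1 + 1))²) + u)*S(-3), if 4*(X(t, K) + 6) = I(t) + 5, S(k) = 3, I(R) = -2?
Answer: -54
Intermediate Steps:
X(t, K) = -21/4 (X(t, K) = -6 + (-2 + 5)/4 = -6 + (¼)*3 = -6 + ¾ = -21/4)
u = 3 (u = 3*1 = 3)
(4*X(0, (-5 + (-1 + 1))²) + u)*S(-3) = (4*(-21/4) + 3)*3 = (-21 + 3)*3 = -18*3 = -54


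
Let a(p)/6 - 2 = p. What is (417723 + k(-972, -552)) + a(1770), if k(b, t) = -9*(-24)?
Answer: 428571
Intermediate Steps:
a(p) = 12 + 6*p
k(b, t) = 216
(417723 + k(-972, -552)) + a(1770) = (417723 + 216) + (12 + 6*1770) = 417939 + (12 + 10620) = 417939 + 10632 = 428571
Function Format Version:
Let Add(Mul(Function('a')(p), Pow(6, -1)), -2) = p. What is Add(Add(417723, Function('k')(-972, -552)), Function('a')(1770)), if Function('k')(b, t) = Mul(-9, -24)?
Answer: 428571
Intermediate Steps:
Function('a')(p) = Add(12, Mul(6, p))
Function('k')(b, t) = 216
Add(Add(417723, Function('k')(-972, -552)), Function('a')(1770)) = Add(Add(417723, 216), Add(12, Mul(6, 1770))) = Add(417939, Add(12, 10620)) = Add(417939, 10632) = 428571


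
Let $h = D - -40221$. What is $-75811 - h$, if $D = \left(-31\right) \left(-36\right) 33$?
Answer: $-152860$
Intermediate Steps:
$D = 36828$ ($D = 1116 \cdot 33 = 36828$)
$h = 77049$ ($h = 36828 - -40221 = 36828 + 40221 = 77049$)
$-75811 - h = -75811 - 77049 = -152860$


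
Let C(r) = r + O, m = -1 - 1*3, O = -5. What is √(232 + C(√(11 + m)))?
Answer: √(227 + √7) ≈ 15.154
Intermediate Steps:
m = -4 (m = -1 - 3 = -4)
C(r) = -5 + r (C(r) = r - 5 = -5 + r)
√(232 + C(√(11 + m))) = √(232 + (-5 + √(11 - 4))) = √(232 + (-5 + √7)) = √(227 + √7)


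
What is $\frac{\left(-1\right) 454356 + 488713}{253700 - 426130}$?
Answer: $- \frac{799}{4010} \approx -0.19925$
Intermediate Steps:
$\frac{\left(-1\right) 454356 + 488713}{253700 - 426130} = \frac{-454356 + 488713}{-172430} = 34357 \left(- \frac{1}{172430}\right) = - \frac{799}{4010}$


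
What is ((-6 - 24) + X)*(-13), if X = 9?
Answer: 273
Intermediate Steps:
((-6 - 24) + X)*(-13) = ((-6 - 24) + 9)*(-13) = (-30 + 9)*(-13) = -21*(-13) = 273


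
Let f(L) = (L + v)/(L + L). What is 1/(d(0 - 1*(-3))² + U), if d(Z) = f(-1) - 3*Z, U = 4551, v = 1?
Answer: 1/4632 ≈ 0.00021589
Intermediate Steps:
f(L) = (1 + L)/(2*L) (f(L) = (L + 1)/(L + L) = (1 + L)/((2*L)) = (1 + L)*(1/(2*L)) = (1 + L)/(2*L))
d(Z) = -3*Z (d(Z) = (½)*(1 - 1)/(-1) - 3*Z = (½)*(-1)*0 - 3*Z = 0 - 3*Z = -3*Z)
1/(d(0 - 1*(-3))² + U) = 1/((-3*(0 - 1*(-3)))² + 4551) = 1/((-3*(0 + 3))² + 4551) = 1/((-3*3)² + 4551) = 1/((-9)² + 4551) = 1/(81 + 4551) = 1/4632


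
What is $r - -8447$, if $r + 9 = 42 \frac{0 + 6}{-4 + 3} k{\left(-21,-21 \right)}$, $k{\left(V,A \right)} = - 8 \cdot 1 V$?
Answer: $-33898$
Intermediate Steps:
$k{\left(V,A \right)} = - 8 V$
$r = -42345$ ($r = -9 + 42 \frac{0 + 6}{-4 + 3} \left(\left(-8\right) \left(-21\right)\right) = -9 + 42 \frac{6}{-1} \cdot 168 = -9 + 42 \cdot 6 \left(-1\right) 168 = -9 + 42 \left(-6\right) 168 = -9 - 42336 = -42345$)
$r - -8447 = -42345 - -8447 = -42345 + \left(-2574 + 11021\right) = -42345 + 8447 = -33898$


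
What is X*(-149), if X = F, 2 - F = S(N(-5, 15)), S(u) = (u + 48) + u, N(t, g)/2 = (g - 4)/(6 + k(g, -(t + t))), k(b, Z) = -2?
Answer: 8493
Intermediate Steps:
N(t, g) = -2 + g/2 (N(t, g) = 2*((g - 4)/(6 - 2)) = 2*((-4 + g)/4) = 2*((-4 + g)*(¼)) = 2*(-1 + g/4) = -2 + g/2)
S(u) = 48 + 2*u (S(u) = (48 + u) + u = 48 + 2*u)
F = -57 (F = 2 - (48 + 2*(-2 + (½)*15)) = 2 - (48 + 2*(-2 + 15/2)) = 2 - (48 + 2*(11/2)) = 2 - (48 + 11) = 2 - 1*59 = 2 - 59 = -57)
X = -57
X*(-149) = -57*(-149) = 8493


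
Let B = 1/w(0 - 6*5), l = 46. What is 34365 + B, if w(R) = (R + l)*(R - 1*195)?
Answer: 123713999/3600 ≈ 34365.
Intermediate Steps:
w(R) = (-195 + R)*(46 + R) (w(R) = (R + 46)*(R - 1*195) = (46 + R)*(R - 195) = (46 + R)*(-195 + R) = (-195 + R)*(46 + R))
B = -1/3600 (B = 1/(-8970 + (0 - 6*5)² - 149*(0 - 6*5)) = 1/(-8970 + (0 - 30)² - 149*(0 - 30)) = 1/(-8970 + (-30)² - 149*(-30)) = 1/(-8970 + 900 + 4470) = 1/(-3600) = -1/3600 ≈ -0.00027778)
34365 + B = 34365 - 1/3600 = 123713999/3600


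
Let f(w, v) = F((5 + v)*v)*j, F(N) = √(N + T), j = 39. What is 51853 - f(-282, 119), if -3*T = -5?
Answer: 51853 - 13*√132819 ≈ 47115.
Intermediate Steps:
T = 5/3 (T = -⅓*(-5) = 5/3 ≈ 1.6667)
F(N) = √(5/3 + N) (F(N) = √(N + 5/3) = √(5/3 + N))
f(w, v) = 13*√(15 + 9*v*(5 + v)) (f(w, v) = (√(15 + 9*((5 + v)*v))/3)*39 = (√(15 + 9*(v*(5 + v)))/3)*39 = (√(15 + 9*v*(5 + v))/3)*39 = 13*√(15 + 9*v*(5 + v)))
51853 - f(-282, 119) = 51853 - 13*√3*√(5 + 3*119*(5 + 119)) = 51853 - 13*√3*√(5 + 3*119*124) = 51853 - 13*√3*√(5 + 44268) = 51853 - 13*√3*√44273 = 51853 - 13*√132819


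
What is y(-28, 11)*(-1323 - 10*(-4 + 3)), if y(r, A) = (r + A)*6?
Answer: 133926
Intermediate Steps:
y(r, A) = 6*A + 6*r (y(r, A) = (A + r)*6 = 6*A + 6*r)
y(-28, 11)*(-1323 - 10*(-4 + 3)) = (6*11 + 6*(-28))*(-1323 - 10*(-4 + 3)) = (66 - 168)*(-1323 - 10*(-1)) = -102*(-1323 + 10) = -102*(-1313) = 133926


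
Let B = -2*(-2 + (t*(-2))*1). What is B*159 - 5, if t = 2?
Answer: 1903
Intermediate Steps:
B = 12 (B = -2*(-2 + (2*(-2))*1) = -2*(-2 - 4*1) = -2*(-2 - 4) = -2*(-6) = 12)
B*159 - 5 = 12*159 - 5 = 1908 - 5 = 1903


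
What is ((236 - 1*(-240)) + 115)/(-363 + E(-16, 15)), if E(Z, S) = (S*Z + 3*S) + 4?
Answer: -591/554 ≈ -1.0668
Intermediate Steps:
E(Z, S) = 4 + 3*S + S*Z (E(Z, S) = (3*S + S*Z) + 4 = 4 + 3*S + S*Z)
((236 - 1*(-240)) + 115)/(-363 + E(-16, 15)) = ((236 - 1*(-240)) + 115)/(-363 + (4 + 3*15 + 15*(-16))) = ((236 + 240) + 115)/(-363 + (4 + 45 - 240)) = (476 + 115)/(-363 - 191) = 591/(-554) = 591*(-1/554) = -591/554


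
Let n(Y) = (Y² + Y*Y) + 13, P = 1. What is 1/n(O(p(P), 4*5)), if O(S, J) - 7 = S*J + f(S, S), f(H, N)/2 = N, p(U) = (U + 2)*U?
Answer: 1/10671 ≈ 9.3712e-5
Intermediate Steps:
p(U) = U*(2 + U) (p(U) = (2 + U)*U = U*(2 + U))
f(H, N) = 2*N
O(S, J) = 7 + 2*S + J*S (O(S, J) = 7 + (S*J + 2*S) = 7 + (J*S + 2*S) = 7 + (2*S + J*S) = 7 + 2*S + J*S)
n(Y) = 13 + 2*Y² (n(Y) = (Y² + Y²) + 13 = 2*Y² + 13 = 13 + 2*Y²)
1/n(O(p(P), 4*5)) = 1/(13 + 2*(7 + 2*(1*(2 + 1)) + (4*5)*(1*(2 + 1)))²) = 1/(13 + 2*(7 + 2*(1*3) + 20*(1*3))²) = 1/(13 + 2*(7 + 2*3 + 20*3)²) = 1/(13 + 2*(7 + 6 + 60)²) = 1/(13 + 2*73²) = 1/(13 + 2*5329) = 1/(13 + 10658) = 1/10671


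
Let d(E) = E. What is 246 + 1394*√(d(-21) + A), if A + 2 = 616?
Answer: 246 + 1394*√593 ≈ 34192.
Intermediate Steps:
A = 614 (A = -2 + 616 = 614)
246 + 1394*√(d(-21) + A) = 246 + 1394*√(-21 + 614) = 246 + 1394*√593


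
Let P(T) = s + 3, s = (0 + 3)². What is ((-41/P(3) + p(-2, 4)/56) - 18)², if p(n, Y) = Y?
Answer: 3214849/7056 ≈ 455.62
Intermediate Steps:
s = 9 (s = 3² = 9)
P(T) = 12 (P(T) = 9 + 3 = 12)
((-41/P(3) + p(-2, 4)/56) - 18)² = ((-41/12 + 4/56) - 18)² = ((-41*1/12 + 4*(1/56)) - 18)² = ((-41/12 + 1/14) - 18)² = (-281/84 - 18)² = (-1793/84)² = 3214849/7056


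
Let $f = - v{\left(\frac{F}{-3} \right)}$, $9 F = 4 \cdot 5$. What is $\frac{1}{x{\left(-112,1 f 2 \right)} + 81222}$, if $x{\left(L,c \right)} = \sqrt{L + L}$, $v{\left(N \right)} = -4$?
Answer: $\frac{40611}{3298506754} - \frac{i \sqrt{14}}{1649253377} \approx 1.2312 \cdot 10^{-5} - 2.2687 \cdot 10^{-9} i$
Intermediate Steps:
$F = \frac{20}{9}$ ($F = \frac{4 \cdot 5}{9} = \frac{1}{9} \cdot 20 = \frac{20}{9} \approx 2.2222$)
$f = 4$ ($f = \left(-1\right) \left(-4\right) = 4$)
$x{\left(L,c \right)} = \sqrt{2} \sqrt{L}$ ($x{\left(L,c \right)} = \sqrt{2 L} = \sqrt{2} \sqrt{L}$)
$\frac{1}{x{\left(-112,1 f 2 \right)} + 81222} = \frac{1}{\sqrt{2} \sqrt{-112} + 81222} = \frac{1}{\sqrt{2} \cdot 4 i \sqrt{7} + 81222} = \frac{1}{4 i \sqrt{14} + 81222} = \frac{1}{81222 + 4 i \sqrt{14}}$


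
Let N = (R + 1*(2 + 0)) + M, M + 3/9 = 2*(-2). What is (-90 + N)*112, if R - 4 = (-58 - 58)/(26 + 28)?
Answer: -273616/27 ≈ -10134.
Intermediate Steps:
R = 50/27 (R = 4 + (-58 - 58)/(26 + 28) = 4 - 116/54 = 4 - 116*1/54 = 4 - 58/27 = 50/27 ≈ 1.8519)
M = -13/3 (M = -⅓ + 2*(-2) = -⅓ - 4 = -13/3 ≈ -4.3333)
N = -13/27 (N = (50/27 + 1*(2 + 0)) - 13/3 = (50/27 + 1*2) - 13/3 = (50/27 + 2) - 13/3 = 104/27 - 13/3 = -13/27 ≈ -0.48148)
(-90 + N)*112 = (-90 - 13/27)*112 = -2443/27*112 = -273616/27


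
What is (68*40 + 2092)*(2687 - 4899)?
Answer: -10644144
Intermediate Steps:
(68*40 + 2092)*(2687 - 4899) = (2720 + 2092)*(-2212) = 4812*(-2212) = -10644144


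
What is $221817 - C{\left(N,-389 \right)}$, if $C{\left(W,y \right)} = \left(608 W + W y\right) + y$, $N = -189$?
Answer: $263597$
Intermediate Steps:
$C{\left(W,y \right)} = y + 608 W + W y$
$221817 - C{\left(N,-389 \right)} = 221817 - \left(-389 + 608 \left(-189\right) - -73521\right) = 221817 - \left(-389 - 114912 + 73521\right) = 221817 - -41780 = 221817 + 41780 = 263597$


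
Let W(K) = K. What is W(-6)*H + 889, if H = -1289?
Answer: 8623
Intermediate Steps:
W(-6)*H + 889 = -6*(-1289) + 889 = 7734 + 889 = 8623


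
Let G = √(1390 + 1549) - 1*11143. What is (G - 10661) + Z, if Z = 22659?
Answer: 855 + √2939 ≈ 909.21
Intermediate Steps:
G = -11143 + √2939 (G = √2939 - 11143 = -11143 + √2939 ≈ -11089.)
(G - 10661) + Z = ((-11143 + √2939) - 10661) + 22659 = (-21804 + √2939) + 22659 = 855 + √2939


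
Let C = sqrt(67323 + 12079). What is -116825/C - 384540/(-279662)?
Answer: 192270/139831 - 116825*sqrt(58)/2146 ≈ -413.22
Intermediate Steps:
C = 37*sqrt(58) (C = sqrt(79402) = 37*sqrt(58) ≈ 281.78)
-116825/C - 384540/(-279662) = -116825*sqrt(58)/2146 - 384540/(-279662) = -116825*sqrt(58)/2146 - 384540*(-1/279662) = -116825*sqrt(58)/2146 + 192270/139831 = 192270/139831 - 116825*sqrt(58)/2146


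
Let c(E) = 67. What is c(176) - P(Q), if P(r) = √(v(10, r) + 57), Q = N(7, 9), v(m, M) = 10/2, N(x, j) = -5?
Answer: 67 - √62 ≈ 59.126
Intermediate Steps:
v(m, M) = 5 (v(m, M) = 10*(½) = 5)
Q = -5
P(r) = √62 (P(r) = √(5 + 57) = √62)
c(176) - P(Q) = 67 - √62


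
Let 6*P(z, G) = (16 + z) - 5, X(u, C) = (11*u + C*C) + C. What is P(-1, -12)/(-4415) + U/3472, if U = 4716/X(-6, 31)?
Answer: 2319403/2129181432 ≈ 0.0010893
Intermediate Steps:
X(u, C) = C + C² + 11*u (X(u, C) = (11*u + C²) + C = (C² + 11*u) + C = C + C² + 11*u)
P(z, G) = 11/6 + z/6 (P(z, G) = ((16 + z) - 5)/6 = (11 + z)/6 = 11/6 + z/6)
U = 2358/463 (U = 4716/(31 + 31² + 11*(-6)) = 4716/(31 + 961 - 66) = 4716/926 = 4716*(1/926) = 2358/463 ≈ 5.0929)
P(-1, -12)/(-4415) + U/3472 = (11/6 + (⅙)*(-1))/(-4415) + (2358/463)/3472 = (11/6 - ⅙)*(-1/4415) + (2358/463)*(1/3472) = (5/3)*(-1/4415) + 1179/803768 = -1/2649 + 1179/803768 = 2319403/2129181432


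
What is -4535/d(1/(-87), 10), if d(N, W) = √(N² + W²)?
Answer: -394545*√756901/756901 ≈ -453.50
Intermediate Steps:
-4535/d(1/(-87), 10) = -4535/√((1/(-87))² + 10²) = -4535/√((-1/87)² + 100) = -4535/√(1/7569 + 100) = -4535*87*√756901/756901 = -394545*√756901/756901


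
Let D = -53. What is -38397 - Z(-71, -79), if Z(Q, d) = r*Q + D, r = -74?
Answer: -43598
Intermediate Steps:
Z(Q, d) = -53 - 74*Q (Z(Q, d) = -74*Q - 53 = -53 - 74*Q)
-38397 - Z(-71, -79) = -38397 - (-53 - 74*(-71)) = -38397 - (-53 + 5254) = -38397 - 1*5201 = -38397 - 5201 = -43598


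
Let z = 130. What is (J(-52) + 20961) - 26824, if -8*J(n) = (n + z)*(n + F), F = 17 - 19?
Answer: -10673/2 ≈ -5336.5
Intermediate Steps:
F = -2
J(n) = -(-2 + n)*(130 + n)/8 (J(n) = -(n + 130)*(n - 2)/8 = -(130 + n)*(-2 + n)/8 = -(-2 + n)*(130 + n)/8)
(J(-52) + 20961) - 26824 = ((65/2 - 16*(-52) - 1/8*(-52)**2) + 20961) - 26824 = ((65/2 + 832 - 1/8*2704) + 20961) - 26824 = ((65/2 + 832 - 338) + 20961) - 26824 = (1053/2 + 20961) - 26824 = 42975/2 - 26824 = -10673/2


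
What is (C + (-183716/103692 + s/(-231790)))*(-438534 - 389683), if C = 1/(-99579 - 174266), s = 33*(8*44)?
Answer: 1469123879685721744/973639235085 ≈ 1.5089e+6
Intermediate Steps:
s = 11616 (s = 33*352 = 11616)
C = -1/273845 (C = 1/(-273845) = -1/273845 ≈ -3.6517e-6)
(C + (-183716/103692 + s/(-231790)))*(-438534 - 389683) = (-1/273845 + (-183716/103692 + 11616/(-231790)))*(-438534 - 389683) = (-1/273845 + (-183716*1/103692 + 11616*(-1/231790)))*(-828217) = (-1/273845 + (-45929/25923 - 5808/115895))*(-828217) = (-1/273845 - 5473502239/3004346085)*(-828217) = -23059911153616/12657310056105*(-828217) = 1469123879685721744/973639235085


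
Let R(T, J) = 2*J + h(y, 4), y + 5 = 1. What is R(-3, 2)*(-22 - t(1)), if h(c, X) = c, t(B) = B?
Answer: 0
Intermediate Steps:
y = -4 (y = -5 + 1 = -4)
R(T, J) = -4 + 2*J (R(T, J) = 2*J - 4 = -4 + 2*J)
R(-3, 2)*(-22 - t(1)) = (-4 + 2*2)*(-22 - 1*1) = (-4 + 4)*(-22 - 1) = 0*(-23) = 0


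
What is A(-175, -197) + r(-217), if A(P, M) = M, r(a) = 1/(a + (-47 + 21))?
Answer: -47872/243 ≈ -197.00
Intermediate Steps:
r(a) = 1/(-26 + a) (r(a) = 1/(a - 26) = 1/(-26 + a))
A(-175, -197) + r(-217) = -197 + 1/(-26 - 217) = -197 + 1/(-243) = -197 - 1/243 = -47872/243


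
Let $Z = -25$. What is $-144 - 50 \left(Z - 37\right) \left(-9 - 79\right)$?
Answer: $-272944$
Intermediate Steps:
$-144 - 50 \left(Z - 37\right) \left(-9 - 79\right) = -144 - 50 \left(-25 - 37\right) \left(-9 - 79\right) = -144 - 50 \left(\left(-62\right) \left(-88\right)\right) = -144 - 272800 = -272944$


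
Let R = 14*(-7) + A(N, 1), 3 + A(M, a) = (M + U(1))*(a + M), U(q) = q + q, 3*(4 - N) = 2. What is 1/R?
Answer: -9/701 ≈ -0.012839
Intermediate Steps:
N = 10/3 (N = 4 - ⅓*2 = 4 - ⅔ = 10/3 ≈ 3.3333)
U(q) = 2*q
A(M, a) = -3 + (2 + M)*(M + a) (A(M, a) = -3 + (M + 2*1)*(a + M) = -3 + (M + 2)*(M + a) = -3 + (2 + M)*(M + a))
R = -701/9 (R = 14*(-7) + (-3 + (10/3)² + 2*(10/3) + 2*1 + (10/3)*1) = -98 + (-3 + 100/9 + 20/3 + 2 + 10/3) = -98 + 181/9 = -701/9 ≈ -77.889)
1/R = 1/(-701/9) = -9/701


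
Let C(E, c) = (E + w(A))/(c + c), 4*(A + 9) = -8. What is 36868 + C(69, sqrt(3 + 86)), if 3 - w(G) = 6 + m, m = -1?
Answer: 36868 + 67*sqrt(89)/178 ≈ 36872.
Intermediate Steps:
A = -11 (A = -9 + (1/4)*(-8) = -9 - 2 = -11)
w(G) = -2 (w(G) = 3 - (6 - 1) = 3 - 1*5 = 3 - 5 = -2)
C(E, c) = (-2 + E)/(2*c) (C(E, c) = (E - 2)/(c + c) = (-2 + E)/((2*c)) = (-2 + E)*(1/(2*c)) = (-2 + E)/(2*c))
36868 + C(69, sqrt(3 + 86)) = 36868 + (-2 + 69)/(2*(sqrt(3 + 86))) = 36868 + (1/2)*67/sqrt(89) = 36868 + (1/2)*(sqrt(89)/89)*67 = 36868 + 67*sqrt(89)/178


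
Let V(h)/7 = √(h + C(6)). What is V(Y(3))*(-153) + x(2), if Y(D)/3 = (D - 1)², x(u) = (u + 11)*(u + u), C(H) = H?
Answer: 52 - 3213*√2 ≈ -4491.9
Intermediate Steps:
x(u) = 2*u*(11 + u) (x(u) = (11 + u)*(2*u) = 2*u*(11 + u))
Y(D) = 3*(-1 + D)² (Y(D) = 3*(D - 1)² = 3*(-1 + D)²)
V(h) = 7*√(6 + h) (V(h) = 7*√(h + 6) = 7*√(6 + h))
V(Y(3))*(-153) + x(2) = (7*√(6 + 3*(-1 + 3)²))*(-153) + 2*2*(11 + 2) = (7*√(6 + 3*2²))*(-153) + 2*2*13 = (7*√(6 + 3*4))*(-153) + 52 = (7*√(6 + 12))*(-153) + 52 = (7*√18)*(-153) + 52 = (7*(3*√2))*(-153) + 52 = (21*√2)*(-153) + 52 = -3213*√2 + 52 = 52 - 3213*√2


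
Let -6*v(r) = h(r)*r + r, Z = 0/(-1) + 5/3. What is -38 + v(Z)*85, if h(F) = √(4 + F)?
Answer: -1109/18 - 425*√51/54 ≈ -117.82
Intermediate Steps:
Z = 5/3 (Z = 0*(-1) + 5*(⅓) = 0 + 5/3 = 5/3 ≈ 1.6667)
v(r) = -r/6 - r*√(4 + r)/6 (v(r) = -(√(4 + r)*r + r)/6 = -(r*√(4 + r) + r)/6 = -(r + r*√(4 + r))/6 = -r/6 - r*√(4 + r)/6)
-38 + v(Z)*85 = -38 - ⅙*5/3*(1 + √(4 + 5/3))*85 = -38 - ⅙*5/3*(1 + √(17/3))*85 = -38 - ⅙*5/3*(1 + √51/3)*85 = -38 + (-5/18 - 5*√51/54)*85 = -38 + (-425/18 - 425*√51/54) = -1109/18 - 425*√51/54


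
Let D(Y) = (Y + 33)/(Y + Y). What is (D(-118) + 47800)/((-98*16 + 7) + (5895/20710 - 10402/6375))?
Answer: -148937294323125/4867991376662 ≈ -30.595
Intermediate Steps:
D(Y) = (33 + Y)/(2*Y) (D(Y) = (33 + Y)/((2*Y)) = (33 + Y)*(1/(2*Y)) = (33 + Y)/(2*Y))
(D(-118) + 47800)/((-98*16 + 7) + (5895/20710 - 10402/6375)) = ((½)*(33 - 118)/(-118) + 47800)/((-98*16 + 7) + (5895/20710 - 10402/6375)) = ((½)*(-1/118)*(-85) + 47800)/((-1568 + 7) + (5895*(1/20710) - 10402*1/6375)) = (85/236 + 47800)/(-1561 + (1179/4142 - 10402/6375)) = 11280885/(236*(-1561 - 35568959/26405250)) = 11280885/(236*(-41254164209/26405250)) = (11280885/236)*(-26405250/41254164209) = -148937294323125/4867991376662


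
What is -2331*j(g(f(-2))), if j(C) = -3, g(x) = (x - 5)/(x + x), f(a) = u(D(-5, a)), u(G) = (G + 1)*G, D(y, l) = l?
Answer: 6993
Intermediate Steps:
u(G) = G*(1 + G) (u(G) = (1 + G)*G = G*(1 + G))
f(a) = a*(1 + a)
g(x) = (-5 + x)/(2*x) (g(x) = (-5 + x)/((2*x)) = (-5 + x)*(1/(2*x)) = (-5 + x)/(2*x))
-2331*j(g(f(-2))) = -2331*(-3) = 6993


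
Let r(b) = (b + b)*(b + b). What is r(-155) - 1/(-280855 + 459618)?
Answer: 17179124299/178763 ≈ 96100.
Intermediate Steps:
r(b) = 4*b² (r(b) = (2*b)*(2*b) = 4*b²)
r(-155) - 1/(-280855 + 459618) = 4*(-155)² - 1/(-280855 + 459618) = 4*24025 - 1/178763 = 96100 - 1*1/178763 = 96100 - 1/178763 = 17179124299/178763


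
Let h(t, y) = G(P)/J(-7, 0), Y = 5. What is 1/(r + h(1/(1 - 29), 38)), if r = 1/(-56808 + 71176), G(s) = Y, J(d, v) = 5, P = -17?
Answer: 14368/14369 ≈ 0.99993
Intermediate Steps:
G(s) = 5
r = 1/14368 ≈ 6.9599e-5
h(t, y) = 1 (h(t, y) = 5/5 = 5*(⅕) = 1)
1/(r + h(1/(1 - 29), 38)) = 1/(1/14368 + 1) = 1/(14369/14368) = 14368/14369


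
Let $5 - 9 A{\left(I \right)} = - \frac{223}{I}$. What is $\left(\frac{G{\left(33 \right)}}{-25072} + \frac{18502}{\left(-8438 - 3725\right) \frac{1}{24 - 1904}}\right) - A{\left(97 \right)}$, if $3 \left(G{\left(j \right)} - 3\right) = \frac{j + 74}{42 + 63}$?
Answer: $\frac{6659852407562587}{2329442434620} \approx 2859.0$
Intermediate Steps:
$G{\left(j \right)} = \frac{1019}{315} + \frac{j}{315}$ ($G{\left(j \right)} = 3 + \frac{\left(j + 74\right) \frac{1}{42 + 63}}{3} = 3 + \frac{\left(74 + j\right) \frac{1}{105}}{3} = 3 + \frac{\frac{74}{105} + \frac{j}{105}}{3} = 3 + \left(\frac{74}{315} + \frac{j}{315}\right) = \frac{1019}{315} + \frac{j}{315}$)
$A{\left(I \right)} = \frac{5}{9} + \frac{223}{9 I}$ ($A{\left(I \right)} = \frac{5}{9} - \frac{\left(-223\right) \frac{1}{I}}{9} = \frac{5}{9} + \frac{223}{9 I}$)
$\left(\frac{G{\left(33 \right)}}{-25072} + \frac{18502}{\left(-8438 - 3725\right) \frac{1}{24 - 1904}}\right) - A{\left(97 \right)} = \left(\frac{\frac{1019}{315} + \frac{1}{315} \cdot 33}{-25072} + \frac{18502}{\left(-8438 - 3725\right) \frac{1}{24 - 1904}}\right) - \frac{223 + 5 \cdot 97}{9 \cdot 97} = \left(\left(\frac{1019}{315} + \frac{11}{105}\right) \left(- \frac{1}{25072}\right) + \frac{18502}{\left(-12163\right) \frac{1}{-1880}}\right) - \frac{1}{9} \cdot \frac{1}{97} \left(223 + 485\right) = \left(\frac{1052}{315} \left(- \frac{1}{25072}\right) + \frac{18502}{\left(-12163\right) \left(- \frac{1}{1880}\right)}\right) - \frac{1}{9} \cdot \frac{1}{97} \cdot 708 = \left(- \frac{263}{1974420} + \frac{18502}{\frac{12163}{1880}}\right) - \frac{236}{291} = \left(- \frac{263}{1974420} + 18502 \cdot \frac{1880}{12163}\right) - \frac{236}{291} = \left(- \frac{263}{1974420} + \frac{34783760}{12163}\right) - \frac{236}{291} = \frac{68677748220331}{24014870460} - \frac{236}{291} = \frac{6659852407562587}{2329442434620}$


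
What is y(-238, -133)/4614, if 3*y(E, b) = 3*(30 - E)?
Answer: 134/2307 ≈ 0.058084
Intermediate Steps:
y(E, b) = 30 - E (y(E, b) = (3*(30 - E))/3 = (90 - 3*E)/3 = 30 - E)
y(-238, -133)/4614 = (30 - 1*(-238))/4614 = (30 + 238)*(1/4614) = 268*(1/4614) = 134/2307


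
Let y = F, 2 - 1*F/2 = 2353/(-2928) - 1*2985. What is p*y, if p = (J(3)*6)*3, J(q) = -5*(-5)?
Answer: 656121675/244 ≈ 2.6890e+6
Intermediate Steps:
F = 8748289/1464 (F = 4 - 2*(2353/(-2928) - 1*2985) = 4 - 2*(2353*(-1/2928) - 2985) = 4 - 2*(-2353/2928 - 2985) = 4 - 2*(-8742433/2928) = 4 + 8742433/1464 = 8748289/1464 ≈ 5975.6)
J(q) = 25
y = 8748289/1464 ≈ 5975.6
p = 450 (p = (25*6)*3 = 150*3 = 450)
p*y = 450*(8748289/1464) = 656121675/244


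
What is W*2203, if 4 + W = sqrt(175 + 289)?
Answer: -8812 + 8812*sqrt(29) ≈ 38642.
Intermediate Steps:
W = -4 + 4*sqrt(29) (W = -4 + sqrt(175 + 289) = -4 + sqrt(464) = -4 + 4*sqrt(29) ≈ 17.541)
W*2203 = (-4 + 4*sqrt(29))*2203 = -8812 + 8812*sqrt(29)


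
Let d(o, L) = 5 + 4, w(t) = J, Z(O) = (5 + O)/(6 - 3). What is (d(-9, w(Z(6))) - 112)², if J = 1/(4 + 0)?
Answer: 10609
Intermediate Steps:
Z(O) = 5/3 + O/3 (Z(O) = (5 + O)/3 = (5 + O)*(⅓) = 5/3 + O/3)
J = ¼ (J = 1/4 = ¼ ≈ 0.25000)
w(t) = ¼
d(o, L) = 9
(d(-9, w(Z(6))) - 112)² = (9 - 112)² = (-103)² = 10609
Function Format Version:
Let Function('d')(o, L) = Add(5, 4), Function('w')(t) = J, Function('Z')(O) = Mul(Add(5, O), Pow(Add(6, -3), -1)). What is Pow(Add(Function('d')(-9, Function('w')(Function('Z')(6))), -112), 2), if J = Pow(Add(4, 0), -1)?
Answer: 10609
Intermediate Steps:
Function('Z')(O) = Add(Rational(5, 3), Mul(Rational(1, 3), O)) (Function('Z')(O) = Mul(Add(5, O), Pow(3, -1)) = Mul(Add(5, O), Rational(1, 3)) = Add(Rational(5, 3), Mul(Rational(1, 3), O)))
J = Rational(1, 4) (J = Pow(4, -1) = Rational(1, 4) ≈ 0.25000)
Function('w')(t) = Rational(1, 4)
Function('d')(o, L) = 9
Pow(Add(Function('d')(-9, Function('w')(Function('Z')(6))), -112), 2) = Pow(Add(9, -112), 2) = Pow(-103, 2) = 10609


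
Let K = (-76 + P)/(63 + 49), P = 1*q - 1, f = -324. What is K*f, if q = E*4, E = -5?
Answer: 7857/28 ≈ 280.61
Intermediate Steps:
q = -20 (q = -5*4 = -20)
P = -21 (P = 1*(-20) - 1 = -20 - 1 = -21)
K = -97/112 (K = (-76 - 21)/(63 + 49) = -97/112 ≈ -0.86607)
K*f = -97/112*(-324) = 7857/28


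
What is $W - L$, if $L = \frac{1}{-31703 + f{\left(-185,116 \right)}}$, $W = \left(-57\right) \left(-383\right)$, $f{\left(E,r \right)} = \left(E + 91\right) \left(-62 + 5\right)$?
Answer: $\frac{575137696}{26345} \approx 21831.0$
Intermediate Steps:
$f{\left(E,r \right)} = -5187 - 57 E$ ($f{\left(E,r \right)} = \left(91 + E\right) \left(-57\right) = -5187 - 57 E$)
$W = 21831$
$L = - \frac{1}{26345}$ ($L = \frac{1}{-31703 - -5358} = \frac{1}{-31703 + \left(-5187 + 10545\right)} = \frac{1}{-31703 + 5358} = \frac{1}{-26345} = - \frac{1}{26345} \approx -3.7958 \cdot 10^{-5}$)
$W - L = 21831 - - \frac{1}{26345} = 21831 + \frac{1}{26345} = \frac{575137696}{26345}$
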